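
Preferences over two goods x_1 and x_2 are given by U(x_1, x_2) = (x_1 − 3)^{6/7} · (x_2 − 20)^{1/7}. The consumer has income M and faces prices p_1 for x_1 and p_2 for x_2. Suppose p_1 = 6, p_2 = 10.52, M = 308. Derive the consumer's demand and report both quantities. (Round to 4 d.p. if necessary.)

x_1* = 14.3714, x_2* = 21.0809

This is Cobb-Douglas in (x_1−3, x_2−20): tangency gives 6/7·p_2·(x_2−20) = 1/7·p_1·(x_1−3).
Substituting into the budget: x_1* = 3 + 6/7·(M − 3·p_1 − 20·p_2)/p_1, and x_2* = 20 + 1/7·(…)/p_2.
Discretionary income = 308 − 3·6 − 20·10.52 = 79.6; x_1* = 3 + 6/7·79.6/6 = 14.3714; x_2* = 20 + 1/7·79.6/10.52 = 21.0809.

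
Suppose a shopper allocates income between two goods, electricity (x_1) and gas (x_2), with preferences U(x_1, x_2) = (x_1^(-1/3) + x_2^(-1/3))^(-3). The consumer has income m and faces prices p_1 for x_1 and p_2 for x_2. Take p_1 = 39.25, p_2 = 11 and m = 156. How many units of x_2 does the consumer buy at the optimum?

MU_x_1 ∝ x_1^(-4/3), MU_x_2 ∝ x_2^(-4/3), so MRS = (x_2/x_1)^(4/3) = p_1/p_2.
Solve for the ratio: x_2/x_1 = [p_1/p_2]^(0.75).
Substitute x_2 = (x_2/x_1)·x_1 into the budget: x_1* = m/(p_1 + p_2·(x_2/x_1)).
Numerically x_2/x_1 = 2.596183, so x_1* = 156/(39.25 + 11·2.596183) = 2.3006 and x_2* = 2.596183·2.3006 = 5.9728.

x_2* = 5.9728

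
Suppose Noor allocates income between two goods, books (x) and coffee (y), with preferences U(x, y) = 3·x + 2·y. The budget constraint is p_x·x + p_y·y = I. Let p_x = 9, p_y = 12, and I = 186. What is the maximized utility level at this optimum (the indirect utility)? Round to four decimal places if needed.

V = 62

Perfect substitutes: compare marginal utility per dollar. 3/p_x vs 2/p_y → 0.3333 vs 0.1667.
x gives more utility per dollar, so spend all income on x: x* = I/p_x, y* = 0.
Numerically: x* = 20.6667, y* = 0.
Utility at the optimum: U(20.6667, 0) = 62.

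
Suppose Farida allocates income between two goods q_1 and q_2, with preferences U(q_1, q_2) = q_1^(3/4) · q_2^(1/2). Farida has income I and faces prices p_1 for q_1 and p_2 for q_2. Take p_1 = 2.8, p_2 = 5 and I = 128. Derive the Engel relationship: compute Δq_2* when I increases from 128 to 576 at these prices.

MU_q_1/MU_q_2 = (0.75·q_2)/(0.5·q_1); tangency sets this equal to p_1/p_2.
So 0.75·p_2·q_2 = 0.5·p_1·q_1; combined with the budget, a share 0.6 of income goes to q_1.
Demand: q_1*(p_1,p_2,I) = 0.6·I/p_1 and q_2* = 0.4·I/p_2.
At p_1=2.8, p_2=5, I=128: q_2* = 0.4·128/5 = 10.24.
At I' = 576: q_2* = 46.08. Change: 46.08 − 10.24 = 35.84.

Δq_2* = 35.84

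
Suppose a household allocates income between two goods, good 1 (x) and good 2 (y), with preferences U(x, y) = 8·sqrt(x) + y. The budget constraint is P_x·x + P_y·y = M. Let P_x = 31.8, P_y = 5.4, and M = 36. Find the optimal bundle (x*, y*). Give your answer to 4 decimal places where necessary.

x* = 0.4614, y* = 3.9497

Utility is quasi-linear in y; the FOC for x is 4/√x = P_x/P_y.
Thus x* = (4·P_y/P_x)² — independent of M — with the rest of income spent on y.
Plugging in: x* = (4·5.4/31.8)² = 0.4614, y* = 3.9497.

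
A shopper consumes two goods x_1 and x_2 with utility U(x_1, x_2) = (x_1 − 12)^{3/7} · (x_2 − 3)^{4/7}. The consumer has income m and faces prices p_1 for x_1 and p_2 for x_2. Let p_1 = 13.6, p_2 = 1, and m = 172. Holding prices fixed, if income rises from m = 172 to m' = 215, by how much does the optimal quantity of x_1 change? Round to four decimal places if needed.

Δx_1* = 1.355

This is Cobb-Douglas in (x_1−12, x_2−3): tangency gives 3/7·p_2·(x_2−3) = 4/7·p_1·(x_1−12).
Substituting into the budget: x_1* = 12 + 3/7·(m − 12·p_1 − 3·p_2)/p_1, and x_2* = 3 + 4/7·(…)/p_2.
Discretionary income = 172 − 12·13.6 − 3·1 = 5.8; x_1* = 12 + 3/7·5.8/13.6 = 12.1828.
At m' = 215: x_1* = 13.5378. Change: 13.5378 − 12.1828 = 1.355.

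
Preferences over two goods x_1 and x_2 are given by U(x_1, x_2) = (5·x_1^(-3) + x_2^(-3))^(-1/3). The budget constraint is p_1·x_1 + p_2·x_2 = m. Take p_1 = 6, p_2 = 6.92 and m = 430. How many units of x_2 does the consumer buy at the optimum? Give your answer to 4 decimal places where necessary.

MRS = MU_x_1/MU_x_2 = 5·(x_2/x_1)^(4). Set equal to p_1/p_2.
Solve for the ratio: x_2/x_1 = [(1/5)·p_1/p_2]^(0.25).
Substitute x_2 = (x_2/x_1)·x_1 into the budget: x_1* = m/(p_1 + p_2·(x_2/x_1)).
Numerically x_2/x_1 = 0.645311, so x_1* = 430/(6 + 6.92·0.645311) = 41.0872 and x_2* = 0.645311·41.0872 = 26.514.

x_2* = 26.514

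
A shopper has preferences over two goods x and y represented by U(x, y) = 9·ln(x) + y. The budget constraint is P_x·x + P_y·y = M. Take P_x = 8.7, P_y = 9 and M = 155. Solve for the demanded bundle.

x* = 9.3103, y* = 8.2222

MU_x = 9/x, MU_y = 1. Tangency: 9/x = P_x/P_y.
So x*(P_x,P_y) = 9·P_y/P_x, independent of income; and y* = (M − 9·P_y)/P_y.
At the given prices: x* = 9·9/8.7 = 9.3103, and y* = 8.2222.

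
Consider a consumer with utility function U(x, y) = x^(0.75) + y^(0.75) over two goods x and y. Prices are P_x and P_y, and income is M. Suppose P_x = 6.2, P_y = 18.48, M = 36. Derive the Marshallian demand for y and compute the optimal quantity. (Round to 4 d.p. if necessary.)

y* = 0.0709

From the CES first-order condition, (y/x)^(0.25) = P_x/P_y.
Hence y/x = (P_x/P_y)^(1/(0.25)), i.e. raised to the 4 power.
With the ratio pinned down, the budget gives x* = M/(P_x + P_y·(y/x)) and y* = (y/x)·x*.
Numerically y/x = 0.012669, so x* = 36/(6.2 + 18.48·0.012669) = 5.5952 and y* = 0.012669·5.5952 = 0.0709.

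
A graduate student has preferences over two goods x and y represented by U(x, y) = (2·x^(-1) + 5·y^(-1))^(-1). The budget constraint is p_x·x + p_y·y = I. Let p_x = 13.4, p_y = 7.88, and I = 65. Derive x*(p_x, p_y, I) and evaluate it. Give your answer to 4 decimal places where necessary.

x* = 2.1924

MRS = MU_x/MU_y = (2/5)·(y/x)^(2). Set equal to p_x/p_y.
Solve for the ratio: y/x = [(5/2)·p_x/p_y]^(0.5).
Substitute y = (y/x)·x into the budget: x* = I/(p_x + p_y·(y/x)).
Numerically y/x = 2.061861, so x* = 65/(13.4 + 7.88·2.061861) = 2.1924.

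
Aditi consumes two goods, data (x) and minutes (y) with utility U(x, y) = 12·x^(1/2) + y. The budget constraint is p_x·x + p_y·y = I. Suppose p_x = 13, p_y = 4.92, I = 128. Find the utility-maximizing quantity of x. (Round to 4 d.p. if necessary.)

Plugging in: x* = (6·4.92/13)² = 5.1564.

x* = 5.1564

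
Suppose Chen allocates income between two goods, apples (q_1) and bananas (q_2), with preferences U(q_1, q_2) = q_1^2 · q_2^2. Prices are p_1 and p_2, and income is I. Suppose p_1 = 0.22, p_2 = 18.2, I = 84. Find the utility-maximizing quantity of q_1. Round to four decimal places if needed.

q_1* = 190.9091

Tangency: MRS = q_2/q_1 = p_1/p_2.
So 2·p_2·q_2 = 2·p_1·q_1; combined with the budget, a share 0.5 of income goes to q_1.
Demand: q_1*(p_1,p_2,I) = 0.5·I/p_1 and q_2* = 0.5·I/p_2.
At p_1=0.22, p_2=18.2, I=84: q_1* = 0.5·84/0.22 = 190.9091.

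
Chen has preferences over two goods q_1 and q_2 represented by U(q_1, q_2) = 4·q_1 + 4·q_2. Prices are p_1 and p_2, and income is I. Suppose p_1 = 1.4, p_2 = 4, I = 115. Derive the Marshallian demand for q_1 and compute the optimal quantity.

q_1* = 82.1429

Perfect substitutes: compare marginal utility per dollar. 4/p_1 vs 4/p_2 → 2.8571 vs 1.
q_1 gives more utility per dollar, so spend all income on q_1: q_1* = I/p_1, q_2* = 0.
Numerically: q_1* = 82.1429, q_2* = 0.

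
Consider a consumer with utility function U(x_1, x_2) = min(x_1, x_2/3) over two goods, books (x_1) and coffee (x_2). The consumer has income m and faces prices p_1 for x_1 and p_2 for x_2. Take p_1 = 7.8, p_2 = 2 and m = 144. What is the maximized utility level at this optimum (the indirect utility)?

V = 10.4348

With perfect complements, no substitution: consume in ratio x_1:x_2 = 1:3.
Budget: p_1·x_1 + p_2·3·x_1 = m, so (p_1 + 3·p_2)·x_1 = m.
Demand: x_1*(p_1,p_2,m) = m/(p_1 + 3·p_2), x_2* = 3·m/(p_1 + 3·p_2).
Here 7.8 + 3·2 = 13.8, giving x_1* = 10.4348 and x_2* = 31.3043.
Utility at the optimum: U(10.4348, 31.3043) = 10.4348.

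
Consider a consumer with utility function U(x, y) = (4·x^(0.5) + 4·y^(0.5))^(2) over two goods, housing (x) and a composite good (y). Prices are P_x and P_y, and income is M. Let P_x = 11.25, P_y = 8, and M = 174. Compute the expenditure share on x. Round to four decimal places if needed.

From the CES first-order condition, (y/x)^(0.5) = P_x/P_y.
Solve for the ratio: y/x = [P_x/P_y]^(2).
Substitute y = (y/x)·x into the budget: x* = M/(P_x + P_y·(y/x)).
Numerically y/x = 1.977539, so x* = 174/(11.25 + 8·1.977539) = 6.4277 and y* = 1.977539·6.4277 = 12.711.
Expenditure on x: 11.25·6.4277 = 72.3117; share = 0.4156.

share on x = 0.4156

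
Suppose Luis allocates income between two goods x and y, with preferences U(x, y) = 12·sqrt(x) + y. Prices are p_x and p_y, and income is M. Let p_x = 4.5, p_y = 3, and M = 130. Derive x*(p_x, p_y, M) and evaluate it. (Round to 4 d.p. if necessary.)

x* = 16

Plugging in: x* = (6·3/4.5)² = 16.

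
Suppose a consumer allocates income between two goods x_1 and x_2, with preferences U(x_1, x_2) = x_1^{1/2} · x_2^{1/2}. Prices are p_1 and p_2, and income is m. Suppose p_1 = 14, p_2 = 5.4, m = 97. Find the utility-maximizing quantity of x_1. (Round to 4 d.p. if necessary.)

x_1* = 3.4643

The MRS is x_2/x_1. Set MRS = p_1/p_2.
Rearranging, p_2·x_2 = p_1·x_1. Substituting into the budget gives p_1·x_1·(1 + 1) = m.
Demand: x_1*(p_1,p_2,m) = 0.5·m/p_1 and x_2* = 0.5·m/p_2.
At p_1=14, p_2=5.4, m=97: x_1* = 0.5·97/14 = 3.4643.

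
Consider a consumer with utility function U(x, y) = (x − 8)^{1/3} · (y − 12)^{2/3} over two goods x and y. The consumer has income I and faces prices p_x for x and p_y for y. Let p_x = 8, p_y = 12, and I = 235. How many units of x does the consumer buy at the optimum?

MRS = (1/2)·(y−12)/(x−8). Tangency with p_x/p_y gives y−12 = 2·(p_x/p_y)·(x−8).
Substituting into the budget: x* = 8 + 1/3·(I − 8·p_x − 12·p_y)/p_x, and y* = 12 + 2/3·(…)/p_y.
Discretionary income = 235 − 8·8 − 12·12 = 27; x* = 8 + 1/3·27/8 = 9.125.

x* = 9.125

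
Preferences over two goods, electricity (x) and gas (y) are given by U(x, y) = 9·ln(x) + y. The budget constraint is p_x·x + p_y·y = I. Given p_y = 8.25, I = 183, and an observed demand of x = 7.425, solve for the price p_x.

MU_x = 9/x, MU_y = 1. Tangency: 9/x = p_x/p_y.
So x*(p_x,p_y) = 9·p_y/p_x, independent of income; and y* = (I − 9·p_y)/p_y.
Set x* = 7.425 in the demand function and solve for p_x: p_x = 10.

p_x = 10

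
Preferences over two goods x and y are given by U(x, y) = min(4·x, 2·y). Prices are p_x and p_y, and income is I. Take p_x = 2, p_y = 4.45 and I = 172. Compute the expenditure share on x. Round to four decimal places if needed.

share on x = 0.1835

With perfect complements, no substitution: consume in ratio x:y = 2:4.
Budget: p_x·x + p_y·2·x = I, so (2·p_x + 4·p_y)·x = 2·I.
Demand: x*(p_x,p_y,I) = 2·I/(2·p_x + 4·p_y), y* = 4·I/(2·p_x + 4·p_y).
Here 2·2 + 4·4.45 = 21.8, giving x* = 15.7798 and y* = 31.5596.
Expenditure on x: 2·15.7798 = 31.5596; share = 0.1835.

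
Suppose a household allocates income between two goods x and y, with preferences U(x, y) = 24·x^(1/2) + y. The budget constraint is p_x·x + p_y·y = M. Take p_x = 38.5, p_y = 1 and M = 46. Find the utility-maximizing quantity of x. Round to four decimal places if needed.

Set MRS = p_x/p_y: 12·x^(−1/2) = p_x/p_y.
Solve: √x = 12·p_y/p_x, so x*(p_x,p_y) = (12·p_y/p_x)², and y* = (M − p_x·x*)/p_y.
Plugging in: x* = (12·1/38.5)² = 0.0971.

x* = 0.0971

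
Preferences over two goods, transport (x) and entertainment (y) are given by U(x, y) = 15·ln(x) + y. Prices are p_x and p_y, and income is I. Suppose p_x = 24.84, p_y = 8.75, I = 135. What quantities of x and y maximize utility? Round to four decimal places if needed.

x* = 5.2838, y* = 0.4286

MU_x = 15/x, MU_y = 1. Tangency: 15/x = p_x/p_y.
So x*(p_x,p_y) = 15·p_y/p_x, independent of income; and y* = (I − 15·p_y)/p_y.
At the given prices: x* = 15·8.75/24.84 = 5.2838, and y* = 0.4286.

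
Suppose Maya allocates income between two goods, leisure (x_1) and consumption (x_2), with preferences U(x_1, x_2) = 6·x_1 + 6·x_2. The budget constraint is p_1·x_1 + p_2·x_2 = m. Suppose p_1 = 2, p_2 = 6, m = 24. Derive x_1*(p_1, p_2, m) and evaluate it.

Linear utility — the consumer picks whichever good has higher MU/price: 6/2 = 3 vs 6/6 = 1.
x_1 gives more utility per dollar, so spend all income on x_1: x_1* = m/p_1, x_2* = 0.
Numerically: x_1* = 12, x_2* = 0.

x_1* = 12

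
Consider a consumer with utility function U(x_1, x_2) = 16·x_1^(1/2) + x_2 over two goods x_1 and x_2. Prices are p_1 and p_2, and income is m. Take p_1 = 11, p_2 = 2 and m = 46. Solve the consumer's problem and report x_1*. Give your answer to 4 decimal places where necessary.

x_1* = 2.1157

Set MRS = p_1/p_2: 8·x_1^(−1/2) = p_1/p_2.
Thus x_1* = (8·p_2/p_1)² — independent of m — with the rest of income spent on x_2.
Plugging in: x_1* = (8·2/11)² = 2.1157.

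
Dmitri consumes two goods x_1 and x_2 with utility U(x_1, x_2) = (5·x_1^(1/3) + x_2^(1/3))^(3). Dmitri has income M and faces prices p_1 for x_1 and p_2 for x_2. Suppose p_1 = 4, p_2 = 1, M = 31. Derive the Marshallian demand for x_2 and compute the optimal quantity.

Substitute x_2 = (x_2/x_1)·x_1 into the budget: x_1* = M/(p_1 + p_2·(x_2/x_1)).
Numerically x_2/x_1 = 0.715542, so x_1* = 31/(4 + 1·0.715542) = 6.574 and x_2* = 0.715542·6.574 = 4.704.

x_2* = 4.704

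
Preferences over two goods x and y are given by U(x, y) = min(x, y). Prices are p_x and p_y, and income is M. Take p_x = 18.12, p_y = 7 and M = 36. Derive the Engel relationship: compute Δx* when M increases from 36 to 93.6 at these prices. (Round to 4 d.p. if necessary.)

Leontief preferences: the optimum is at the kink where x/1 = y/1, i.e. y = x.
Budget: p_x·x + p_y·x = M, so (p_x + p_y)·x = M.
Demand: x*(p_x,p_y,M) = M/(p_x + p_y), y* = M/(p_x + p_y).
Here 18.12 + 7 = 25.12, giving x* = 1.4331.
At M' = 93.6: x* = 3.7261. Change: 3.7261 − 1.4331 = 2.293.

Δx* = 2.293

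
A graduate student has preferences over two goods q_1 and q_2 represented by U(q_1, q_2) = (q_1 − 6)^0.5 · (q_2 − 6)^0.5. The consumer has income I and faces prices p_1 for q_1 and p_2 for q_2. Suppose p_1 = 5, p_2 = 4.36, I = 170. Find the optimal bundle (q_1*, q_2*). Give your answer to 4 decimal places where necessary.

q_1* = 17.384, q_2* = 19.055

Let q_1' = q_1−6, q_2' = q_2−6. MRS = q_2'/q_1' = p_1/p_2.
Substituting into the budget: q_1* = 6 + 0.5·(I − 6·p_1 − 6·p_2)/p_1, and q_2* = 6 + 0.5·(…)/p_2.
Discretionary income = 170 − 6·5 − 6·4.36 = 113.84; q_1* = 6 + 0.5·113.84/5 = 17.384; q_2* = 6 + 0.5·113.84/4.36 = 19.055.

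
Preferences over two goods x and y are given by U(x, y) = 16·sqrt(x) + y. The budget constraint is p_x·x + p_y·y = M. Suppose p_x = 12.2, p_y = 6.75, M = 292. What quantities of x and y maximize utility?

x* = 19.5915, y* = 7.8494

Plugging in: x* = (8·6.75/12.2)² = 19.5915, y* = 7.8494.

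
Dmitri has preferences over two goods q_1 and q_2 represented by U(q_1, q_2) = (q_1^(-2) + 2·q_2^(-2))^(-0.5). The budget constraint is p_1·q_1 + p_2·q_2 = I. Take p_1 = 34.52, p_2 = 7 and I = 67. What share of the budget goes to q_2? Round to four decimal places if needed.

MRS = MU_q_1/MU_q_2 = (1/2)·(q_2/q_1)^(3). Set equal to p_1/p_2.
Hence q_2/q_1 = (2·p_1/p_2)^(1/(3)), i.e. raised to the 1/3 power.
Substitute q_2 = (q_2/q_1)·q_1 into the budget: q_1* = I/(p_1 + p_2·(q_2/q_1)).
Numerically q_2/q_1 = 2.14454, so q_1* = 67/(34.52 + 7·2.14454) = 1.3527 and q_2* = 2.14454·1.3527 = 2.9008.
Expenditure on q_2: 7·2.9008 = 20.3059; share = 0.3031.

share on q_2 = 0.3031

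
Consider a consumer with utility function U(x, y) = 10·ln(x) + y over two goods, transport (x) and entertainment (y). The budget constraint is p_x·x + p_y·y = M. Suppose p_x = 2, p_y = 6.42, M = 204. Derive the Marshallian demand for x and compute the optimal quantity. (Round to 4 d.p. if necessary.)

Set MRS = p_x/p_y: (10/x)/1 = p_x/p_y.
So x*(p_x,p_y) = 10·p_y/p_x, independent of income; and y* = (M − 10·p_y)/p_y.
At the given prices: x* = 10·6.42/2 = 32.1.

x* = 32.1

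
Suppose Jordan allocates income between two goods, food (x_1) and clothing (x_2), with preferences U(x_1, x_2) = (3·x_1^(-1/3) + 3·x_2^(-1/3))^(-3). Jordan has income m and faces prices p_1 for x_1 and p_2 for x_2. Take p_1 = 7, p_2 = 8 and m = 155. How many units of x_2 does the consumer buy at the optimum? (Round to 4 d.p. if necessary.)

x_2* = 9.8492

From the CES first-order condition, (x_2/x_1)^(4/3) = p_1/p_2.
Solve for the ratio: x_2/x_1 = [p_1/p_2]^(0.75).
Substitute x_2 = (x_2/x_1)·x_1 into the budget: x_1* = m/(p_1 + p_2·(x_2/x_1)).
Numerically x_2/x_1 = 0.904703, so x_1* = 155/(7 + 8·0.904703) = 10.8866 and x_2* = 0.904703·10.8866 = 9.8492.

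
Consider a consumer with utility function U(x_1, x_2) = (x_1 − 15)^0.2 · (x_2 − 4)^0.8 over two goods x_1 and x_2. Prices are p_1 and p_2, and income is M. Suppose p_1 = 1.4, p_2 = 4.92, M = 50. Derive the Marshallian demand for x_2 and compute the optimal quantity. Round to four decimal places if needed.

x_2* = 5.5154

This is Cobb-Douglas in (x_1−15, x_2−4): tangency gives 0.2·p_2·(x_2−4) = 0.8·p_1·(x_1−15).
After buying the subsistence bundle (15, 4), a share 0.2 of the remaining income goes to x_1: x_1* = 15 + 0.2·(M − 15p_1 − 4p_2)/p_1.
Discretionary income = 50 − 15·1.4 − 4·4.92 = 9.32; x_2* = 4 + 0.8·9.32/4.92 = 5.5154.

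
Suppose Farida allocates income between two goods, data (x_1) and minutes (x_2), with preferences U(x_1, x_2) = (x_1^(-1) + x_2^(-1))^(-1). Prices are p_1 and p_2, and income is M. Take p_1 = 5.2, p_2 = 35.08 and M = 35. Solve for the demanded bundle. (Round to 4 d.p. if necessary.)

MU_x_1 ∝ x_1^(-2), MU_x_2 ∝ x_2^(-2), so MRS = (x_2/x_1)^(2) = p_1/p_2.
Solve for the ratio: x_2/x_1 = [p_1/p_2]^(0.5).
With the ratio pinned down, the budget gives x_1* = M/(p_1 + p_2·(x_2/x_1)) and x_2* = (x_2/x_1)·x_1*.
Numerically x_2/x_1 = 0.38501, so x_1* = 35/(5.2 + 35.08·0.38501) = 1.871 and x_2* = 0.38501·1.871 = 0.7204.

x_1* = 1.871, x_2* = 0.7204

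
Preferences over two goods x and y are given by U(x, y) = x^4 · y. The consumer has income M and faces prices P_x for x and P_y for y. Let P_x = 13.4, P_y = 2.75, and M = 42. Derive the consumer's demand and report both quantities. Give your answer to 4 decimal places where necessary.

x* = 2.5075, y* = 3.0545

The MRS is 4·y/x. Set MRS = P_x/P_y.
Rearranging, P_y·y = (1/4)·P_x·x. Substituting into the budget gives P_x·x·(1 + (1/4)) = M.
Demand: x*(P_x,P_y,M) = 0.8·M/P_x and y* = 0.2·M/P_y.
At P_x=13.4, P_y=2.75, M=42: x* = 0.8·42/13.4 = 2.5075, y* = 3.0545.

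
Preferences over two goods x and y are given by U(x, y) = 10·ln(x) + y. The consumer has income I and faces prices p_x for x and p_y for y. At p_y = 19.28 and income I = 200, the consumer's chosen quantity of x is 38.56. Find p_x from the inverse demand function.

Set MRS = p_x/p_y: (10/x)/1 = p_x/p_y.
So x*(p_x,p_y) = 10·p_y/p_x, independent of income; and y* = (I − 10·p_y)/p_y.
Set x* = 38.56 in the demand function and solve for p_x: p_x = 5.

p_x = 5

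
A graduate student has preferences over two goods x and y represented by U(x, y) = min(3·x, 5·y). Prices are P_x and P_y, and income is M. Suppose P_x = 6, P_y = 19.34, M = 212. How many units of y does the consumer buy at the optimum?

With perfect complements, no substitution: consume in ratio x:y = 5:3.
Budget: P_x·x + P_y·(3/5)·x = M, so (5·P_x + 3·P_y)·x = 5·M.
Demand: x*(P_x,P_y,M) = 5·M/(5·P_x + 3·P_y), y* = 3·M/(5·P_x + 3·P_y).
Here 5·6 + 3·19.34 = 88.02, giving y* = 7.2256.

y* = 7.2256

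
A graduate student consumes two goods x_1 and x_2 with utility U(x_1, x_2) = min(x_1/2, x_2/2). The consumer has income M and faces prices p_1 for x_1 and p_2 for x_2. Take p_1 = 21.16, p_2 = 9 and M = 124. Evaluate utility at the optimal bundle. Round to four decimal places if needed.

With perfect complements, no substitution: consume in ratio x_1:x_2 = 2:2.
Budget: p_1·x_1 + p_2·x_1 = M, so (2·p_1 + 2·p_2)·x_1 = 2·M.
Demand: x_1*(p_1,p_2,M) = 2·M/(2·p_1 + 2·p_2), x_2* = 2·M/(2·p_1 + 2·p_2).
Here 2·21.16 + 2·9 = 60.32, giving x_1* = 4.1114 and x_2* = 4.1114.
Utility at the optimum: U(4.1114, 4.1114) = 2.0557.

V = 2.0557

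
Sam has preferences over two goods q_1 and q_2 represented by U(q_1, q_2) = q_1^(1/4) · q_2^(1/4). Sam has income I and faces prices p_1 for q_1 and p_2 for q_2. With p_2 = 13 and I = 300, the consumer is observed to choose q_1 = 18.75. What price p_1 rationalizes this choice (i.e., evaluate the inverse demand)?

p_1 = 8

Tangency: MRS = q_2/q_1 = p_1/p_2.
So 0.25·p_2·q_2 = 0.25·p_1·q_1; combined with the budget, a share 0.5 of income goes to q_1.
Demand: q_1*(p_1,p_2,I) = 0.5·I/p_1 and q_2* = 0.5·I/p_2.
Set q_1* = 18.75 in the demand function and solve for p_1: p_1 = 8.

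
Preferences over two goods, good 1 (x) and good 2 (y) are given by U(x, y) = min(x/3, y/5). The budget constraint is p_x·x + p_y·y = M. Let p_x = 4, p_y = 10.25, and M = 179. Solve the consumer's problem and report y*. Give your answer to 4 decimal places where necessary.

With perfect complements, no substitution: consume in ratio x:y = 3:5.
Budget: p_x·x + p_y·(5/3)·x = M, so (3·p_x + 5·p_y)·x = 3·M.
Demand: x*(p_x,p_y,M) = 3·M/(3·p_x + 5·p_y), y* = 5·M/(3·p_x + 5·p_y).
Here 3·4 + 5·10.25 = 63.25, giving y* = 14.1502.

y* = 14.1502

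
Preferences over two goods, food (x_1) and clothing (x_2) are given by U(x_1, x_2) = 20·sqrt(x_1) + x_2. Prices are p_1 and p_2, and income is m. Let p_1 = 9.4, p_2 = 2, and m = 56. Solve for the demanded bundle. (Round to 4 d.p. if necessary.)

x_1* = 4.5269, x_2* = 6.7234

Set MRS = p_1/p_2: 10·x_1^(−1/2) = p_1/p_2.
Solve: √x_1 = 10·p_2/p_1, so x_1*(p_1,p_2) = (10·p_2/p_1)², and x_2* = (m − p_1·x_1*)/p_2.
Plugging in: x_1* = (10·2/9.4)² = 4.5269, x_2* = 6.7234.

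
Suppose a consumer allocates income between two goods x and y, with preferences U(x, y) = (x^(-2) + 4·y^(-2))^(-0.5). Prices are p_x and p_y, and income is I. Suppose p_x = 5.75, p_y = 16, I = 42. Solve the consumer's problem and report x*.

MRS = MU_x/MU_y = (1/4)·(y/x)^(3). Set equal to p_x/p_y.
Solve for the ratio: y/x = [4·p_x/p_y]^(1/3).
Substitute y = (y/x)·x into the budget: x* = I/(p_x + p_y·(y/x)).
Numerically y/x = 1.128589, so x* = 42/(5.75 + 16·1.128589) = 1.7642.

x* = 1.7642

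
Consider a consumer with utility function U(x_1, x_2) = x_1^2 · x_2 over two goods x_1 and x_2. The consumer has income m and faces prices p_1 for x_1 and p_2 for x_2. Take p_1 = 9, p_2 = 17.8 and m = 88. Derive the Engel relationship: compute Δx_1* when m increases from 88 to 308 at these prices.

Tangency: MRS = 2·x_2/x_1 = p_1/p_2.
So 2·p_2·x_2 = p_1·x_1; combined with the budget, a share 2/3 of income goes to x_1.
Demand: x_1*(p_1,p_2,m) = 2/3·m/p_1 and x_2* = 1/3·m/p_2.
At p_1=9, p_2=17.8, m=88: x_1* = 2/3·88/9 = 6.5185.
At m' = 308: x_1* = 22.8148. Change: 22.8148 − 6.5185 = 16.2963.

Δx_1* = 16.2963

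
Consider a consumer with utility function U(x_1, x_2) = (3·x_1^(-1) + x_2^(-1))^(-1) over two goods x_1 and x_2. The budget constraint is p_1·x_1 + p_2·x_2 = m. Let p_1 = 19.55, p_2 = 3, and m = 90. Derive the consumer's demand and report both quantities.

MRS = MU_x_1/MU_x_2 = 3·(x_2/x_1)^(2). Set equal to p_1/p_2.
Hence x_2/x_1 = ((1/3)·p_1/p_2)^(1/(2)), i.e. raised to the 0.5 power.
With the ratio pinned down, the budget gives x_1* = m/(p_1 + p_2·(x_2/x_1)) and x_2* = (x_2/x_1)·x_1*.
Numerically x_2/x_1 = 1.473846, so x_1* = 90/(19.55 + 3·1.473846) = 3.7545 and x_2* = 1.473846·3.7545 = 5.5335.

x_1* = 3.7545, x_2* = 5.5335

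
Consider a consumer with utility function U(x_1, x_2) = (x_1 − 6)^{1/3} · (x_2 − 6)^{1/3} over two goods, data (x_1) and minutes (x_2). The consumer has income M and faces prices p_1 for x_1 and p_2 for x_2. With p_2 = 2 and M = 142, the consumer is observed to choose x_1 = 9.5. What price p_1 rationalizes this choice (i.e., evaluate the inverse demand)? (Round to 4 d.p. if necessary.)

MRS = (x_2−6)/(x_1−6). Tangency with p_1/p_2 gives x_2−6 = (p_1/p_2)·(x_1−6).
After buying the subsistence bundle (6, 6), a share 0.5 of the remaining income goes to x_1: x_1* = 6 + 0.5·(M − 6p_1 − 6p_2)/p_1.
Set x_1* = 9.5 in the demand function and solve for p_1: p_1 = 10.

p_1 = 10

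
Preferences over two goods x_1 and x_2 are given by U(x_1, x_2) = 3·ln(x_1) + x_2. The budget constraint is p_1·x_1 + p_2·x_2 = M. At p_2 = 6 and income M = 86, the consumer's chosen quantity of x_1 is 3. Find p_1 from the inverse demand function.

Set MRS = p_1/p_2: (3/x_1)/1 = p_1/p_2.
So x_1*(p_1,p_2) = 3·p_2/p_1, independent of income; and x_2* = (M − 3·p_2)/p_2.
Set x_1* = 3 in the demand function and solve for p_1: p_1 = 6.

p_1 = 6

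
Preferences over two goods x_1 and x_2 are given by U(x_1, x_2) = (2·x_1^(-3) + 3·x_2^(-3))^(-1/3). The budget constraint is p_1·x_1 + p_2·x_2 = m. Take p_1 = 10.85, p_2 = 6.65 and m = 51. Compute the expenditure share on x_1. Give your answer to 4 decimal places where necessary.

share on x_1 = 0.5661

MU_x_1 ∝ 2·x_1^(-4), MU_x_2 ∝ 3·x_2^(-4), so MRS = (2/3)·(x_2/x_1)^(4) = p_1/p_2.
Hence x_2/x_1 = ((3/2)·p_1/p_2)^(1/(4)), i.e. raised to the 0.25 power.
With the ratio pinned down, the budget gives x_1* = m/(p_1 + p_2·(x_2/x_1)) and x_2* = (x_2/x_1)·x_1*.
Numerically x_2/x_1 = 1.250762, so x_1* = 51/(10.85 + 6.65·1.250762) = 2.6607 and x_2* = 1.250762·2.6607 = 3.328.
Expenditure on x_1: 10.85·2.6607 = 28.8691; share = 0.5661.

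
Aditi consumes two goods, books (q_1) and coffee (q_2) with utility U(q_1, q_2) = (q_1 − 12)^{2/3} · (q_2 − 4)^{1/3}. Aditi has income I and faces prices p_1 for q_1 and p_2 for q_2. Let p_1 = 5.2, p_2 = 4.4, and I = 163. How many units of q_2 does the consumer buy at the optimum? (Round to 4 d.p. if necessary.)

q_2* = 10.2879

MRS = 2·(q_2−4)/(q_1−12). Tangency with p_1/p_2 gives q_2−4 = (1/2)·(p_1/p_2)·(q_1−12).
After buying the subsistence bundle (12, 4), a share 2/3 of the remaining income goes to q_1: q_1* = 12 + 2/3·(I − 12p_1 − 4p_2)/p_1.
Discretionary income = 163 − 12·5.2 − 4·4.4 = 83; q_2* = 4 + 1/3·83/4.4 = 10.2879.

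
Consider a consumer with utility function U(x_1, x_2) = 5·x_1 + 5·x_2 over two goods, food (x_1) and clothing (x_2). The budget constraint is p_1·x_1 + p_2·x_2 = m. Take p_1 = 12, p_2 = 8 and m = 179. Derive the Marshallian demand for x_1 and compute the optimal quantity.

x_1* = 0

x_2 gives more utility per dollar, so spend all income on x_2: x_2* = m/p_2, x_1* = 0.
Numerically: x_1* = 0, x_2* = 22.375.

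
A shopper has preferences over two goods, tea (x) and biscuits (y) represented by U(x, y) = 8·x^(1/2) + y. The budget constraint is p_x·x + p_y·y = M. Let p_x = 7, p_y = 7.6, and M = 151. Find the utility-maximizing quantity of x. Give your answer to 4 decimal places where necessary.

Set MRS = p_x/p_y: 4·x^(−1/2) = p_x/p_y.
Solve: √x = 4·p_y/p_x, so x*(p_x,p_y) = (4·p_y/p_x)², and y* = (M − p_x·x*)/p_y.
Plugging in: x* = (4·7.6/7)² = 18.8604.

x* = 18.8604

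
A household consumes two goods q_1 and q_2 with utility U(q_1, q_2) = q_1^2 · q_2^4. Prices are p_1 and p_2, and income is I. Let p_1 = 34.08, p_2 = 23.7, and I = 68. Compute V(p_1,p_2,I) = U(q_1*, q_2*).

Tangency: MRS = (1/2)·q_2/q_1 = p_1/p_2.
Rearranging, p_2·q_2 = 2·p_1·q_1. Substituting into the budget gives p_1·q_1·(1 + 2) = I.
Demand: q_1*(p_1,p_2,I) = 1/3·I/p_1 and q_2* = 2/3·I/p_2.
At p_1=34.08, p_2=23.7, I=68: q_1* = 1/3·68/34.08 = 0.6651, q_2* = 1.9128.
Utility at the optimum: U(0.6651, 1.9128) = 5.9218.

V = 5.9218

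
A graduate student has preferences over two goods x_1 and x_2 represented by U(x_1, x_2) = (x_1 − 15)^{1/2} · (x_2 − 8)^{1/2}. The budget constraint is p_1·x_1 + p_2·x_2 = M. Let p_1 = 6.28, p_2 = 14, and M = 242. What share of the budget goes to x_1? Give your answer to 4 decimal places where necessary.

Let x_1' = x_1−15, x_2' = x_2−8. MRS = x_2'/x_1' = p_1/p_2.
Substituting into the budget: x_1* = 15 + 0.5·(M − 15·p_1 − 8·p_2)/p_1, and x_2* = 8 + 0.5·(…)/p_2.
Discretionary income = 242 − 15·6.28 − 8·14 = 35.8; x_1* = 15 + 0.5·35.8/6.28 = 17.8503; x_2* = 8 + 0.5·35.8/14 = 9.2786.
Expenditure on x_1: 6.28·17.8503 = 112.1; share = 0.4632.

share on x_1 = 0.4632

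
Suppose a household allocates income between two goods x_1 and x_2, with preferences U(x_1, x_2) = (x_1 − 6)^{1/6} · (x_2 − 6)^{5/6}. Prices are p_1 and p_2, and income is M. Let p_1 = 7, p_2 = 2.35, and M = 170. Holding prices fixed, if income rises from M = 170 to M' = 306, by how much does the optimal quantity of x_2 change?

Substituting into the budget: x_1* = 6 + 1/6·(M − 6·p_1 − 6·p_2)/p_1, and x_2* = 6 + 5/6·(…)/p_2.
Discretionary income = 170 − 6·7 − 6·2.35 = 113.9; x_2* = 6 + 5/6·113.9/2.35 = 46.3901.
At M' = 306: x_2* = 94.617. Change: 94.617 − 46.3901 = 48.227.

Δx_2* = 48.227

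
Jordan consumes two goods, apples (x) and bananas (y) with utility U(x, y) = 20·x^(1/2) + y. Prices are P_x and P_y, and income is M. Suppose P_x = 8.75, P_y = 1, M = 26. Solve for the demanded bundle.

x* = 1.3061, y* = 14.5714

Set MRS = P_x/P_y: 10·x^(−1/2) = P_x/P_y.
Solve: √x = 10·P_y/P_x, so x*(P_x,P_y) = (10·P_y/P_x)², and y* = (M − P_x·x*)/P_y.
Plugging in: x* = (10·1/8.75)² = 1.3061, y* = 14.5714.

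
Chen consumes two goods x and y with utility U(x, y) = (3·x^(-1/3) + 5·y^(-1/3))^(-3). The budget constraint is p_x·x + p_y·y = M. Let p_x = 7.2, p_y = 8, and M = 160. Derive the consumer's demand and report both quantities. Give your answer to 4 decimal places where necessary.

x* = 8.8676, y* = 12.0192

MU_x ∝ 3·x^(-4/3), MU_y ∝ 5·y^(-4/3), so MRS = (3/5)·(y/x)^(4/3) = p_x/p_y.
Hence y/x = ((5/3)·p_x/p_y)^(1/(4/3)), i.e. raised to the 0.75 power.
Substitute y = (y/x)·x into the budget: x* = M/(p_x + p_y·(y/x)).
Numerically y/x = 1.355403, so x* = 160/(7.2 + 8·1.355403) = 8.8676 and y* = 1.355403·8.8676 = 12.0192.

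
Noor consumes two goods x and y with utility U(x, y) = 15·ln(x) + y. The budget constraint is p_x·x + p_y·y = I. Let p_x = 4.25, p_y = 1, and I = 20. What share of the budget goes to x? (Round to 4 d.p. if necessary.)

share on x = 0.75

So x*(p_x,p_y) = 15·p_y/p_x, independent of income; and y* = (I − 15·p_y)/p_y.
At the given prices: x* = 15·1/4.25 = 3.5294, and y* = 5.
Expenditure on x: 4.25·3.5294 = 15; share = 0.75.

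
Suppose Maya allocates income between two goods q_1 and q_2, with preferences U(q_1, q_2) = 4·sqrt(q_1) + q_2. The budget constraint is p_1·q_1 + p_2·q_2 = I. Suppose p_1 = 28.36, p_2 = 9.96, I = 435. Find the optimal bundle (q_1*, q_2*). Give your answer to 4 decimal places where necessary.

Utility is quasi-linear in q_2; the FOC for q_1 is 2/√q_1 = p_1/p_2.
Solve: √q_1 = 2·p_2/p_1, so q_1*(p_1,p_2) = (2·p_2/p_1)², and q_2* = (I − p_1·q_1*)/p_2.
Plugging in: q_1* = (2·9.96/28.36)² = 0.4934, q_2* = 42.2699.

q_1* = 0.4934, q_2* = 42.2699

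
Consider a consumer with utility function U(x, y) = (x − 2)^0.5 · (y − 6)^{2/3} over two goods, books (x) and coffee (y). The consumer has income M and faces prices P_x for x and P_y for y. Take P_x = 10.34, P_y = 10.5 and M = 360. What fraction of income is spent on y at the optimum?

share on y = 0.6136

This is Cobb-Douglas in (x−2, y−6): tangency gives 0.5·P_y·(y−6) = 2/3·P_x·(x−2).
Substituting into the budget: x* = 2 + 3/7·(M − 2·P_x − 6·P_y)/P_x, and y* = 6 + 4/7·(…)/P_y.
Discretionary income = 360 − 2·10.34 − 6·10.5 = 276.32; x* = 2 + 3/7·276.32/10.34 = 13.4529; y* = 6 + 4/7·276.32/10.5 = 21.0378.
Expenditure on y: 10.5·21.0378 = 220.8971; share = 0.6136.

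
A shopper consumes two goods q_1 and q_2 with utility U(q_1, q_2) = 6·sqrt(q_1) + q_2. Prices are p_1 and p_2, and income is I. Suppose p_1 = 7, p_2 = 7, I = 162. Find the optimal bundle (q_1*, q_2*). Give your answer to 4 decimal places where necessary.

q_1* = 9, q_2* = 14.1429

Utility is quasi-linear in q_2; the FOC for q_1 is 3/√q_1 = p_1/p_2.
Solve: √q_1 = 3·p_2/p_1, so q_1*(p_1,p_2) = (3·p_2/p_1)², and q_2* = (I − p_1·q_1*)/p_2.
Plugging in: q_1* = (3·7/7)² = 9, q_2* = 14.1429.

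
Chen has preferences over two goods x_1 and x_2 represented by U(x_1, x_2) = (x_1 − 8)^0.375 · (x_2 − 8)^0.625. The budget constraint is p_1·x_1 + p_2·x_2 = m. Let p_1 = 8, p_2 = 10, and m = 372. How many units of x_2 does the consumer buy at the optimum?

After buying the subsistence bundle (8, 8), a share 0.375 of the remaining income goes to x_1: x_1* = 8 + 0.375·(m − 8p_1 − 8p_2)/p_1.
Discretionary income = 372 − 8·8 − 8·10 = 228; x_2* = 8 + 0.625·228/10 = 22.25.

x_2* = 22.25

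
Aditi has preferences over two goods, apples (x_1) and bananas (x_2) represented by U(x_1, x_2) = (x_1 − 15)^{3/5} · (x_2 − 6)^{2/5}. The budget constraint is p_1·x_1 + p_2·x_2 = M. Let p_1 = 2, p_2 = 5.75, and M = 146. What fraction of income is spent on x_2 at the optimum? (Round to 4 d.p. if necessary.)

share on x_2 = 0.4596

MRS = (3/2)·(x_2−6)/(x_1−15). Tangency with p_1/p_2 gives x_2−6 = (2/3)·(p_1/p_2)·(x_1−15).
After buying the subsistence bundle (15, 6), a share 0.6 of the remaining income goes to x_1: x_1* = 15 + 0.6·(M − 15p_1 − 6p_2)/p_1.
Discretionary income = 146 − 15·2 − 6·5.75 = 81.5; x_1* = 15 + 0.6·81.5/2 = 39.45; x_2* = 6 + 0.4·81.5/5.75 = 11.6696.
Expenditure on x_2: 5.75·11.6696 = 67.1; share = 0.4596.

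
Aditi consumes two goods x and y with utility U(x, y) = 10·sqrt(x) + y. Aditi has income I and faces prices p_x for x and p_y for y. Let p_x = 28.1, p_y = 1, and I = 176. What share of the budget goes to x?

Utility is quasi-linear in y; the FOC for x is 5/√x = p_x/p_y.
Thus x* = (5·p_y/p_x)² — independent of I — with the rest of income spent on y.
Plugging in: x* = (5·1/28.1)² = 0.0317, y* = 175.1103.
Expenditure on x: 28.1·0.0317 = 0.8897; share = 0.0051.

share on x = 0.0051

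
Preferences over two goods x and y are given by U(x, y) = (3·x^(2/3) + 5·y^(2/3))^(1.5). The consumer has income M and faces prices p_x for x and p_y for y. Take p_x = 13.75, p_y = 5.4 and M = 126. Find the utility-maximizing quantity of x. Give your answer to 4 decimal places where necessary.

MRS = MU_x/MU_y = (3/5)·(y/x)^(1/3). Set equal to p_x/p_y.
Hence y/x = ((5/3)·p_x/p_y)^(1/(1/3)), i.e. raised to the 3 power.
Substitute y = (y/x)·x into the budget: x* = M/(p_x + p_y·(y/x)).
Numerically y/x = 76.43162, so x* = 126/(13.75 + 5.4·76.43162) = 0.2954.

x* = 0.2954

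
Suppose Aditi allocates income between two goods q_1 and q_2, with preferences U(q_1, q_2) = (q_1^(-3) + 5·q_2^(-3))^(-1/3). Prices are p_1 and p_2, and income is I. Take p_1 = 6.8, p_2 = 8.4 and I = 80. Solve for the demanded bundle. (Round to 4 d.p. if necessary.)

q_1* = 4.2747, q_2* = 6.0633

From the CES first-order condition, (1/5)·(q_2/q_1)^(4) = p_1/p_2.
Hence q_2/q_1 = (5·p_1/p_2)^(1/(4)), i.e. raised to the 0.25 power.
With the ratio pinned down, the budget gives q_1* = I/(p_1 + p_2·(q_2/q_1)) and q_2* = (q_2/q_1)·q_1*.
Numerically q_2/q_1 = 1.418404, so q_1* = 80/(6.8 + 8.4·1.418404) = 4.2747 and q_2* = 1.418404·4.2747 = 6.0633.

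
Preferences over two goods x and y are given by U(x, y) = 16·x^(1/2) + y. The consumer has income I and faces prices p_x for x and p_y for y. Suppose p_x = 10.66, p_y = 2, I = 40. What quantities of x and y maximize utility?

x* = 2.2528, y* = 7.9925

Utility is quasi-linear in y; the FOC for x is 8/√x = p_x/p_y.
Thus x* = (8·p_y/p_x)² — independent of I — with the rest of income spent on y.
Plugging in: x* = (8·2/10.66)² = 2.2528, y* = 7.9925.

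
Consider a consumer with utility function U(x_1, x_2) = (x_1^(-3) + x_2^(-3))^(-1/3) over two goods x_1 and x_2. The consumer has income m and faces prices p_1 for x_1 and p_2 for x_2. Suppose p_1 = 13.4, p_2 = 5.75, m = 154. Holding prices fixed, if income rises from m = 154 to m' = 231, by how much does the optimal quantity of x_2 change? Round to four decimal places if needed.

MU_x_1 ∝ x_1^(-4), MU_x_2 ∝ x_2^(-4), so MRS = (x_2/x_1)^(4) = p_1/p_2.
Solve for the ratio: x_2/x_1 = [p_1/p_2]^(0.25).
Substitute x_2 = (x_2/x_1)·x_1 into the budget: x_1* = m/(p_1 + p_2·(x_2/x_1)).
Numerically x_2/x_1 = 1.235547, so x_1* = 154/(13.4 + 5.75·1.235547) = 7.5106 and x_2* = 1.235547·7.5106 = 9.2797.
At m' = 231: x_2* = 13.9195. Change: 13.9195 − 9.2797 = 4.6398.

Δx_2* = 4.6398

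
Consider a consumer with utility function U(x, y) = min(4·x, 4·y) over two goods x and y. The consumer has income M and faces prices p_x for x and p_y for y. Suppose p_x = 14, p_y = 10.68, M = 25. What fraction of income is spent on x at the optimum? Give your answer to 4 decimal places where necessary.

Demand: x*(p_x,p_y,M) = 4·M/(4·p_x + 4·p_y), y* = 4·M/(4·p_x + 4·p_y).
Here 4·14 + 4·10.68 = 98.72, giving x* = 1.013 and y* = 1.013.
Expenditure on x: 14·1.013 = 14.1815; share = 0.5673.

share on x = 0.5673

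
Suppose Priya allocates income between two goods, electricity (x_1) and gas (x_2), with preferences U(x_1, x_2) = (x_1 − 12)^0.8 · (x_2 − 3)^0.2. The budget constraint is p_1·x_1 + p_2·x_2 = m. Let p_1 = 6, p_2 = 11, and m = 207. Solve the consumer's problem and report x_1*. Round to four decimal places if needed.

x_1* = 25.6

This is Cobb-Douglas in (x_1−12, x_2−3): tangency gives 0.8·p_2·(x_2−3) = 0.2·p_1·(x_1−12).
Substituting into the budget: x_1* = 12 + 0.8·(m − 12·p_1 − 3·p_2)/p_1, and x_2* = 3 + 0.2·(…)/p_2.
Discretionary income = 207 − 12·6 − 3·11 = 102; x_1* = 12 + 0.8·102/6 = 25.6.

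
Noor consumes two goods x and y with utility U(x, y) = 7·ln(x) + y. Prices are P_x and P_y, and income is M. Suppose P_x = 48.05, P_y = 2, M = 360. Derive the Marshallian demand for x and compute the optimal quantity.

x* = 0.2914

MU_x = 7/x, MU_y = 1. Tangency: 7/x = P_x/P_y.
So x*(P_x,P_y) = 7·P_y/P_x, independent of income; and y* = (M − 7·P_y)/P_y.
At the given prices: x* = 7·2/48.05 = 0.2914.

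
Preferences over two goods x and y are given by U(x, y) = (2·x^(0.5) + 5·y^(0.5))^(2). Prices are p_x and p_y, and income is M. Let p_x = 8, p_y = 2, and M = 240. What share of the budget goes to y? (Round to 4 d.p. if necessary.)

From the CES first-order condition, (2/5)·(y/x)^(0.5) = p_x/p_y.
Solve for the ratio: y/x = [(5/2)·p_x/p_y]^(2).
With the ratio pinned down, the budget gives x* = M/(p_x + p_y·(y/x)) and y* = (y/x)·x*.
Numerically y/x = 100, so x* = 240/(8 + 2·100) = 1.1538 and y* = 100·1.1538 = 115.3846.
Expenditure on y: 2·115.3846 = 230.7692; share = 0.9615.

share on y = 0.9615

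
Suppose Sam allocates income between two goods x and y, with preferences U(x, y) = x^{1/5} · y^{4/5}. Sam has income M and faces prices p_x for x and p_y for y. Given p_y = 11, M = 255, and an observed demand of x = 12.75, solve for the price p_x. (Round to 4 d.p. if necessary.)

p_x = 4

Tangency: MRS = (1/4)·y/x = p_x/p_y.
Rearranging, p_y·y = 4·p_x·x. Substituting into the budget gives p_x·x·(1 + 4) = M.
Demand: x*(p_x,p_y,M) = 0.2·M/p_x and y* = 0.8·M/p_y.
Set x* = 12.75 in the demand function and solve for p_x: p_x = 4.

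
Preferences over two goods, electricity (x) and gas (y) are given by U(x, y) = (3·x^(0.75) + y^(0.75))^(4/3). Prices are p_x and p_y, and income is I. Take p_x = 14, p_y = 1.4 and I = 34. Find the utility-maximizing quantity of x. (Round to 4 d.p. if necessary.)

x* = 0.182

Substitute y = (y/x)·x into the budget: x* = I/(p_x + p_y·(y/x)).
Numerically y/x = 123.45679, so x* = 34/(14 + 1.4·123.45679) = 0.182.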